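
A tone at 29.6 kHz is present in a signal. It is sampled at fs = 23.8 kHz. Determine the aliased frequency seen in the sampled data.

5.8 kHz

29.6 kHz mod fs = 5.8 kHz.
5.8 kHz ≤ fs/2 = 11.9 kHz, appears at 5.8 kHz.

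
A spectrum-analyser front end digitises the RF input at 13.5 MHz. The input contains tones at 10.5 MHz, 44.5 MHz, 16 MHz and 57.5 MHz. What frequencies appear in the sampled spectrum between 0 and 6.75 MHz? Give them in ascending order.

fs/2 = 6.75 MHz.
10.5 MHz > fs/2 = 6.75 MHz, folds to fs − 10.5 MHz = 3 MHz.
44.5 MHz mod fs = 4 MHz.
4 MHz ≤ fs/2 = 6.75 MHz, appears at 4 MHz.
16 MHz mod fs = 2.5 MHz.
2.5 MHz ≤ fs/2 = 6.75 MHz, appears at 2.5 MHz.
57.5 MHz mod fs = 3.5 MHz.
3.5 MHz ≤ fs/2 = 6.75 MHz, appears at 3.5 MHz.
Distinct values: {2.5 MHz, 3 MHz, 3.5 MHz, 4 MHz}.

2.5 MHz, 3 MHz, 3.5 MHz, 4 MHz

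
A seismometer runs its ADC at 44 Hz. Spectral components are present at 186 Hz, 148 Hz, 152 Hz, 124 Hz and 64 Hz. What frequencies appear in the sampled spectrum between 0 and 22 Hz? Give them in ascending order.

fs/2 = 22 Hz.
186 Hz mod fs = 10 Hz.
10 Hz ≤ fs/2 = 22 Hz, appears at 10 Hz.
148 Hz mod fs = 16 Hz.
16 Hz ≤ fs/2 = 22 Hz, appears at 16 Hz.
152 Hz mod fs = 20 Hz.
20 Hz ≤ fs/2 = 22 Hz, appears at 20 Hz.
124 Hz mod fs = 36 Hz.
36 Hz > fs/2 = 22 Hz, folds to fs − 36 Hz = 8 Hz.
64 Hz mod fs = 20 Hz.
20 Hz ≤ fs/2 = 22 Hz, appears at 20 Hz.
Distinct values: {8 Hz, 10 Hz, 16 Hz, 20 Hz}.

8 Hz, 10 Hz, 16 Hz, 20 Hz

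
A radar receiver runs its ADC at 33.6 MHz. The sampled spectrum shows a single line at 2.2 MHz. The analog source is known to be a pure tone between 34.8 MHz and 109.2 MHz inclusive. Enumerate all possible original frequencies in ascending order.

Frequencies that alias to 2.2 MHz are k·fs ± 2.2 MHz for integer k ≥ 0.
k=0: 2.2 MHz.
k=1: 31.4 MHz, 35.8 MHz.
k=2: 65 MHz, 69.4 MHz.
k=3: 98.6 MHz, 103 MHz.
k=4: 132.2 MHz, 136.6 MHz.
Within [34.8 MHz, 109.2 MHz]: 35.8 MHz, 65 MHz, 69.4 MHz, 98.6 MHz, 103 MHz.

35.8 MHz, 65 MHz, 69.4 MHz, 98.6 MHz, 103 MHz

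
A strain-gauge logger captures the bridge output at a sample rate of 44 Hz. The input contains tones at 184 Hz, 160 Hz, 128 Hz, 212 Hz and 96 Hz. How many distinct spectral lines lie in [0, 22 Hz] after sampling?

fs/2 = 22 Hz.
184 Hz mod fs = 8 Hz.
8 Hz ≤ fs/2 = 22 Hz, appears at 8 Hz.
160 Hz mod fs = 28 Hz.
28 Hz > fs/2 = 22 Hz, folds to fs − 28 Hz = 16 Hz.
128 Hz mod fs = 40 Hz.
40 Hz > fs/2 = 22 Hz, folds to fs − 40 Hz = 4 Hz.
212 Hz mod fs = 36 Hz.
36 Hz > fs/2 = 22 Hz, folds to fs − 36 Hz = 8 Hz.
96 Hz mod fs = 8 Hz.
8 Hz ≤ fs/2 = 22 Hz, appears at 8 Hz.
Distinct values: {4 Hz, 8 Hz, 16 Hz} → 3.

3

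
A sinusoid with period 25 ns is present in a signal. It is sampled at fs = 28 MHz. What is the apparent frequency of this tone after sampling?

T = 25 ns → f = 1/T = 40 MHz.
40 MHz mod fs = 12 MHz.
12 MHz ≤ fs/2 = 14 MHz, appears at 12 MHz.

12 MHz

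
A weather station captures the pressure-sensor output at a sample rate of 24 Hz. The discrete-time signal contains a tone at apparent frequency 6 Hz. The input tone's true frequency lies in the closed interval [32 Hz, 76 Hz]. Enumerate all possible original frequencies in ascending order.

Frequencies that alias to 6 Hz are k·fs ± 6 Hz for integer k ≥ 0.
k=0: 6 Hz.
k=1: 18 Hz, 30 Hz.
k=2: 42 Hz, 54 Hz.
k=3: 66 Hz, 78 Hz.
k=4: 90 Hz, 102 Hz.
Within [32 Hz, 76 Hz]: 42 Hz, 54 Hz, 66 Hz.

42 Hz, 54 Hz, 66 Hz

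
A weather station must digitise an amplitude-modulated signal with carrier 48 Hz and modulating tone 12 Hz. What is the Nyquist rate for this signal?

120 Hz

AM sidebands sit at fc ± fm = 36 Hz and 60 Hz.
Highest-frequency component: 60 Hz.
Nyquist rate = 2 × 60 Hz = 120 Hz.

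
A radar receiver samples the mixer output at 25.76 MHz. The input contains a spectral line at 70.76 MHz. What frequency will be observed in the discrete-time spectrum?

6.52 MHz

70.76 MHz mod fs = 19.24 MHz.
19.24 MHz > fs/2 = 12.88 MHz, folds to fs − 19.24 MHz = 6.52 MHz.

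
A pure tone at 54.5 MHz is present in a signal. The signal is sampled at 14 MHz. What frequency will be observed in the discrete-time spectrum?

54.5 MHz mod fs = 12.5 MHz.
12.5 MHz > fs/2 = 7 MHz, folds to fs − 12.5 MHz = 1.5 MHz.

1.5 MHz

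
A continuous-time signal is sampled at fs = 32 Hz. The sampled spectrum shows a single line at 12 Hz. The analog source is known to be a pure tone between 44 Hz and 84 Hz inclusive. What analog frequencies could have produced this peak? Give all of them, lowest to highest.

44 Hz, 52 Hz, 76 Hz, 84 Hz

Frequencies that alias to 12 Hz are k·fs ± 12 Hz for integer k ≥ 0.
k=0: 12 Hz.
k=1: 20 Hz, 44 Hz.
k=2: 52 Hz, 76 Hz.
k=3: 84 Hz, 108 Hz.
k=4: 116 Hz, 140 Hz.
Within [44 Hz, 84 Hz]: 44 Hz, 52 Hz, 76 Hz, 84 Hz.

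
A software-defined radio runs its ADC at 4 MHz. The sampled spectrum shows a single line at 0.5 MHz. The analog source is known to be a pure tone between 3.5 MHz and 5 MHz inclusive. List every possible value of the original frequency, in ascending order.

3.5 MHz, 4.5 MHz

Frequencies that alias to 0.5 MHz are k·fs ± 0.5 MHz for integer k ≥ 0.
k=0: 0.5 MHz.
k=1: 3.5 MHz, 4.5 MHz.
k=2: 7.5 MHz, 8.5 MHz.
Within [3.5 MHz, 5 MHz]: 3.5 MHz, 4.5 MHz.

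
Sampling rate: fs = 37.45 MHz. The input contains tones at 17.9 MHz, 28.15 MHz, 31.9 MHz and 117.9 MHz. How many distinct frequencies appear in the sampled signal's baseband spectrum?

3

fs/2 = 18.725 MHz.
17.9 MHz ≤ fs/2 = 18.725 MHz, passes unchanged.
28.15 MHz > fs/2 = 18.725 MHz, folds to fs − 28.15 MHz = 9.3 MHz.
31.9 MHz > fs/2 = 18.725 MHz, folds to fs − 31.9 MHz = 5.55 MHz.
117.9 MHz mod fs = 5.55 MHz.
5.55 MHz ≤ fs/2 = 18.725 MHz, appears at 5.55 MHz.
Distinct values: {5.55 MHz, 9.3 MHz, 17.9 MHz} → 3.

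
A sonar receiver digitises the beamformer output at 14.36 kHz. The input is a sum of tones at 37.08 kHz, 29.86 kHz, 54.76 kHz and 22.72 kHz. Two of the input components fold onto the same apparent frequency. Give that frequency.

6 kHz

fs/2 = 7.18 kHz.
37.08 kHz mod fs = 8.36 kHz.
8.36 kHz > fs/2 = 7.18 kHz, folds to fs − 8.36 kHz = 6 kHz.
29.86 kHz mod fs = 1.14 kHz.
1.14 kHz ≤ fs/2 = 7.18 kHz, appears at 1.14 kHz.
54.76 kHz mod fs = 11.68 kHz.
11.68 kHz > fs/2 = 7.18 kHz, folds to fs − 11.68 kHz = 2.68 kHz.
22.72 kHz mod fs = 8.36 kHz.
8.36 kHz > fs/2 = 7.18 kHz, folds to fs − 8.36 kHz = 6 kHz.
22.72 kHz and 37.08 kHz both map to 6 kHz.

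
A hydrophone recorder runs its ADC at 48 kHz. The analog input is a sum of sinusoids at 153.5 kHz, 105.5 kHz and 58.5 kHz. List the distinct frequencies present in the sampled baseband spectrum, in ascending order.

fs/2 = 24 kHz.
153.5 kHz mod fs = 9.5 kHz.
9.5 kHz ≤ fs/2 = 24 kHz, appears at 9.5 kHz.
105.5 kHz mod fs = 9.5 kHz.
9.5 kHz ≤ fs/2 = 24 kHz, appears at 9.5 kHz.
58.5 kHz mod fs = 10.5 kHz.
10.5 kHz ≤ fs/2 = 24 kHz, appears at 10.5 kHz.
Distinct values: {9.5 kHz, 10.5 kHz}.

9.5 kHz, 10.5 kHz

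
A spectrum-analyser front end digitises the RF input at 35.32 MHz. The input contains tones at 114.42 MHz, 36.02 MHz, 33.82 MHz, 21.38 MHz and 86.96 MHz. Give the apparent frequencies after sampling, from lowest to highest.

0.7 MHz, 1.5 MHz, 8.46 MHz, 13.94 MHz, 16.32 MHz

fs/2 = 17.66 MHz.
114.42 MHz mod fs = 8.46 MHz.
8.46 MHz ≤ fs/2 = 17.66 MHz, appears at 8.46 MHz.
36.02 MHz mod fs = 0.7 MHz.
0.7 MHz ≤ fs/2 = 17.66 MHz, appears at 0.7 MHz.
33.82 MHz > fs/2 = 17.66 MHz, folds to fs − 33.82 MHz = 1.5 MHz.
21.38 MHz > fs/2 = 17.66 MHz, folds to fs − 21.38 MHz = 13.94 MHz.
86.96 MHz mod fs = 16.32 MHz.
16.32 MHz ≤ fs/2 = 17.66 MHz, appears at 16.32 MHz.
Distinct values: {0.7 MHz, 1.5 MHz, 8.46 MHz, 13.94 MHz, 16.32 MHz}.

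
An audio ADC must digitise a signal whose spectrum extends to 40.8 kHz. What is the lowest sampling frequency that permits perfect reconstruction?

81.6 kHz

Nyquist rate = 2 × 40.8 kHz = 81.6 kHz.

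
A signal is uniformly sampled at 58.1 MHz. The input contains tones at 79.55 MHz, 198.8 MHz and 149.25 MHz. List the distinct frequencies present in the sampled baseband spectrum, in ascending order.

21.45 MHz, 24.5 MHz, 25.05 MHz

fs/2 = 29.05 MHz.
79.55 MHz mod fs = 21.45 MHz.
21.45 MHz ≤ fs/2 = 29.05 MHz, appears at 21.45 MHz.
198.8 MHz mod fs = 24.5 MHz.
24.5 MHz ≤ fs/2 = 29.05 MHz, appears at 24.5 MHz.
149.25 MHz mod fs = 33.05 MHz.
33.05 MHz > fs/2 = 29.05 MHz, folds to fs − 33.05 MHz = 25.05 MHz.
Distinct values: {21.45 MHz, 24.5 MHz, 25.05 MHz}.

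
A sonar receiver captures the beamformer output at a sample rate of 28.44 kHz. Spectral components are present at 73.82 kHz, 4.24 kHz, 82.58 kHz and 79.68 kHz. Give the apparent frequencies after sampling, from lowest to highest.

fs/2 = 14.22 kHz.
73.82 kHz mod fs = 16.94 kHz.
16.94 kHz > fs/2 = 14.22 kHz, folds to fs − 16.94 kHz = 11.5 kHz.
4.24 kHz ≤ fs/2 = 14.22 kHz, passes unchanged.
82.58 kHz mod fs = 25.7 kHz.
25.7 kHz > fs/2 = 14.22 kHz, folds to fs − 25.7 kHz = 2.74 kHz.
79.68 kHz mod fs = 22.8 kHz.
22.8 kHz > fs/2 = 14.22 kHz, folds to fs − 22.8 kHz = 5.64 kHz.
Distinct values: {2.74 kHz, 4.24 kHz, 5.64 kHz, 11.5 kHz}.

2.74 kHz, 4.24 kHz, 5.64 kHz, 11.5 kHz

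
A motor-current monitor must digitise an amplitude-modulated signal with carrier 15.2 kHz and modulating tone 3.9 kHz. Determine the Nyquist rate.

AM sidebands sit at fc ± fm = 11.3 kHz and 19.1 kHz.
Highest-frequency component: 19.1 kHz.
Nyquist rate = 2 × 19.1 kHz = 38.2 kHz.

38.2 kHz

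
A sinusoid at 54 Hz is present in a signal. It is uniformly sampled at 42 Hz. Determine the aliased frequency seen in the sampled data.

54 Hz mod fs = 12 Hz.
12 Hz ≤ fs/2 = 21 Hz, appears at 12 Hz.

12 Hz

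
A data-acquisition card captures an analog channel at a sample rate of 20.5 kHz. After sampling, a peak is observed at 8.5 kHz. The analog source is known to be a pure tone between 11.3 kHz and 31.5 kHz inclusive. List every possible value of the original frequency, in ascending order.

Frequencies that alias to 8.5 kHz are k·fs ± 8.5 kHz for integer k ≥ 0.
k=0: 8.5 kHz.
k=1: 12 kHz, 29 kHz.
k=2: 32.5 kHz, 49.5 kHz.
Within [11.3 kHz, 31.5 kHz]: 12 kHz, 29 kHz.

12 kHz, 29 kHz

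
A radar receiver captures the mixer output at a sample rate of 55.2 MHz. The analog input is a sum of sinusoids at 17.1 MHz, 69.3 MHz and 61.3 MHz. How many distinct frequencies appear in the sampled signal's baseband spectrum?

fs/2 = 27.6 MHz.
17.1 MHz ≤ fs/2 = 27.6 MHz, passes unchanged.
69.3 MHz mod fs = 14.1 MHz.
14.1 MHz ≤ fs/2 = 27.6 MHz, appears at 14.1 MHz.
61.3 MHz mod fs = 6.1 MHz.
6.1 MHz ≤ fs/2 = 27.6 MHz, appears at 6.1 MHz.
Distinct values: {6.1 MHz, 14.1 MHz, 17.1 MHz} → 3.

3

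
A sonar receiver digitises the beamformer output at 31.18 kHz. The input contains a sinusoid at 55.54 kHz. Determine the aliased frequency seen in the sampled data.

55.54 kHz mod fs = 24.36 kHz.
24.36 kHz > fs/2 = 15.59 kHz, folds to fs − 24.36 kHz = 6.82 kHz.

6.82 kHz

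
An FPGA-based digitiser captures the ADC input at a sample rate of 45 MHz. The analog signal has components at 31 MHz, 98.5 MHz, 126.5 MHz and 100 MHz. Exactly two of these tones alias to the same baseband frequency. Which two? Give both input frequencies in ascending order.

fs/2 = 22.5 MHz.
31 MHz > fs/2 = 22.5 MHz, folds to fs − 31 MHz = 14 MHz.
98.5 MHz mod fs = 8.5 MHz.
8.5 MHz ≤ fs/2 = 22.5 MHz, appears at 8.5 MHz.
126.5 MHz mod fs = 36.5 MHz.
36.5 MHz > fs/2 = 22.5 MHz, folds to fs − 36.5 MHz = 8.5 MHz.
100 MHz mod fs = 10 MHz.
10 MHz ≤ fs/2 = 22.5 MHz, appears at 10 MHz.
98.5 MHz and 126.5 MHz both map to 8.5 MHz.

98.5 MHz, 126.5 MHz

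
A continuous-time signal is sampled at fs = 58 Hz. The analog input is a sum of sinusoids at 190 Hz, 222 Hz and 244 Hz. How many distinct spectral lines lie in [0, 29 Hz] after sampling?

fs/2 = 29 Hz.
190 Hz mod fs = 16 Hz.
16 Hz ≤ fs/2 = 29 Hz, appears at 16 Hz.
222 Hz mod fs = 48 Hz.
48 Hz > fs/2 = 29 Hz, folds to fs − 48 Hz = 10 Hz.
244 Hz mod fs = 12 Hz.
12 Hz ≤ fs/2 = 29 Hz, appears at 12 Hz.
Distinct values: {10 Hz, 12 Hz, 16 Hz} → 3.

3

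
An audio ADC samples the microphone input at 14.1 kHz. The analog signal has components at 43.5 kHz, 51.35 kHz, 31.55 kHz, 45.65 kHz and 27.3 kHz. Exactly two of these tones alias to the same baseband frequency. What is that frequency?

3.35 kHz

fs/2 = 7.05 kHz.
43.5 kHz mod fs = 1.2 kHz.
1.2 kHz ≤ fs/2 = 7.05 kHz, appears at 1.2 kHz.
51.35 kHz mod fs = 9.05 kHz.
9.05 kHz > fs/2 = 7.05 kHz, folds to fs − 9.05 kHz = 5.05 kHz.
31.55 kHz mod fs = 3.35 kHz.
3.35 kHz ≤ fs/2 = 7.05 kHz, appears at 3.35 kHz.
45.65 kHz mod fs = 3.35 kHz.
3.35 kHz ≤ fs/2 = 7.05 kHz, appears at 3.35 kHz.
27.3 kHz mod fs = 13.2 kHz.
13.2 kHz > fs/2 = 7.05 kHz, folds to fs − 13.2 kHz = 0.9 kHz.
31.55 kHz and 45.65 kHz both map to 3.35 kHz.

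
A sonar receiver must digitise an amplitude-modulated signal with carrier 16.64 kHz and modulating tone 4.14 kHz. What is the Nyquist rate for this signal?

41.56 kHz

AM sidebands sit at fc ± fm = 12.5 kHz and 20.78 kHz.
Highest-frequency component: 20.78 kHz.
Nyquist rate = 2 × 20.78 kHz = 41.56 kHz.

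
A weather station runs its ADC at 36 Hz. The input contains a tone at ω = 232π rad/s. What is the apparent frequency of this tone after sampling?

ω = 232π rad/s → f = ω/(2π) = 116 Hz.
116 Hz mod fs = 8 Hz.
8 Hz ≤ fs/2 = 18 Hz, appears at 8 Hz.

8 Hz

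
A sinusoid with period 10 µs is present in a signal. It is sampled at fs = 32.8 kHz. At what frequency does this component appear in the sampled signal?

1.6 kHz

T = 10 µs → f = 1/T = 100 kHz.
100 kHz mod fs = 1.6 kHz.
1.6 kHz ≤ fs/2 = 16.4 kHz, appears at 1.6 kHz.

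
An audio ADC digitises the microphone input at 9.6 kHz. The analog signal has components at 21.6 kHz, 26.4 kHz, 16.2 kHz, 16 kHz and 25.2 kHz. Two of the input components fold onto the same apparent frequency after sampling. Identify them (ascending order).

fs/2 = 4.8 kHz.
21.6 kHz mod fs = 2.4 kHz.
2.4 kHz ≤ fs/2 = 4.8 kHz, appears at 2.4 kHz.
26.4 kHz mod fs = 7.2 kHz.
7.2 kHz > fs/2 = 4.8 kHz, folds to fs − 7.2 kHz = 2.4 kHz.
16.2 kHz mod fs = 6.6 kHz.
6.6 kHz > fs/2 = 4.8 kHz, folds to fs − 6.6 kHz = 3 kHz.
16 kHz mod fs = 6.4 kHz.
6.4 kHz > fs/2 = 4.8 kHz, folds to fs − 6.4 kHz = 3.2 kHz.
25.2 kHz mod fs = 6 kHz.
6 kHz > fs/2 = 4.8 kHz, folds to fs − 6 kHz = 3.6 kHz.
21.6 kHz and 26.4 kHz both map to 2.4 kHz.

21.6 kHz, 26.4 kHz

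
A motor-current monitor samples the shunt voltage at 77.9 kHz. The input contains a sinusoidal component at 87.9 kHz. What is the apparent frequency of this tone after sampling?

10 kHz

87.9 kHz mod fs = 10 kHz.
10 kHz ≤ fs/2 = 38.95 kHz, appears at 10 kHz.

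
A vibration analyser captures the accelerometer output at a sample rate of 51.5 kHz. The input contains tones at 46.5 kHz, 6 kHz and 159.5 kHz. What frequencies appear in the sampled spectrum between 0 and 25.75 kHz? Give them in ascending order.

fs/2 = 25.75 kHz.
46.5 kHz > fs/2 = 25.75 kHz, folds to fs − 46.5 kHz = 5 kHz.
6 kHz ≤ fs/2 = 25.75 kHz, passes unchanged.
159.5 kHz mod fs = 5 kHz.
5 kHz ≤ fs/2 = 25.75 kHz, appears at 5 kHz.
Distinct values: {5 kHz, 6 kHz}.

5 kHz, 6 kHz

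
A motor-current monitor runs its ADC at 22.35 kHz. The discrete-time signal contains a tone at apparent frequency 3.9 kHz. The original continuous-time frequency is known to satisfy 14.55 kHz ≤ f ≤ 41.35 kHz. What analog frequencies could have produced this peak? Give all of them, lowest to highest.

Frequencies that alias to 3.9 kHz are k·fs ± 3.9 kHz for integer k ≥ 0.
k=0: 3.9 kHz.
k=1: 18.45 kHz, 26.25 kHz.
k=2: 40.8 kHz, 48.6 kHz.
k=3: 63.15 kHz, 70.95 kHz.
Within [14.55 kHz, 41.35 kHz]: 18.45 kHz, 26.25 kHz, 40.8 kHz.

18.45 kHz, 26.25 kHz, 40.8 kHz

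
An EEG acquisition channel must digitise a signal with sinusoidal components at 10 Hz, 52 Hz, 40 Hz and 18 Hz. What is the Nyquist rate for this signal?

104 Hz

Highest-frequency component: 52 Hz.
Nyquist rate = 2 × 52 Hz = 104 Hz.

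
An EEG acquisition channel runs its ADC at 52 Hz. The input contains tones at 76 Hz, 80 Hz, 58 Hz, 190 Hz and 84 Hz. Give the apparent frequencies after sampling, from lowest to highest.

fs/2 = 26 Hz.
76 Hz mod fs = 24 Hz.
24 Hz ≤ fs/2 = 26 Hz, appears at 24 Hz.
80 Hz mod fs = 28 Hz.
28 Hz > fs/2 = 26 Hz, folds to fs − 28 Hz = 24 Hz.
58 Hz mod fs = 6 Hz.
6 Hz ≤ fs/2 = 26 Hz, appears at 6 Hz.
190 Hz mod fs = 34 Hz.
34 Hz > fs/2 = 26 Hz, folds to fs − 34 Hz = 18 Hz.
84 Hz mod fs = 32 Hz.
32 Hz > fs/2 = 26 Hz, folds to fs − 32 Hz = 20 Hz.
Distinct values: {6 Hz, 18 Hz, 20 Hz, 24 Hz}.

6 Hz, 18 Hz, 20 Hz, 24 Hz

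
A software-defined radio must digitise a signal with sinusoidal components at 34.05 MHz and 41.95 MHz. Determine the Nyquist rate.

83.9 MHz

Highest-frequency component: 41.95 MHz.
Nyquist rate = 2 × 41.95 MHz = 83.9 MHz.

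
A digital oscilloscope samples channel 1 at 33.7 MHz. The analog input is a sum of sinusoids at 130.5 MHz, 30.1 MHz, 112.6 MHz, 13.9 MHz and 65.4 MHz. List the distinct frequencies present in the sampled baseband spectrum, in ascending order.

2 MHz, 3.6 MHz, 4.3 MHz, 11.5 MHz, 13.9 MHz

fs/2 = 16.85 MHz.
130.5 MHz mod fs = 29.4 MHz.
29.4 MHz > fs/2 = 16.85 MHz, folds to fs − 29.4 MHz = 4.3 MHz.
30.1 MHz > fs/2 = 16.85 MHz, folds to fs − 30.1 MHz = 3.6 MHz.
112.6 MHz mod fs = 11.5 MHz.
11.5 MHz ≤ fs/2 = 16.85 MHz, appears at 11.5 MHz.
13.9 MHz ≤ fs/2 = 16.85 MHz, passes unchanged.
65.4 MHz mod fs = 31.7 MHz.
31.7 MHz > fs/2 = 16.85 MHz, folds to fs − 31.7 MHz = 2 MHz.
Distinct values: {2 MHz, 3.6 MHz, 4.3 MHz, 11.5 MHz, 13.9 MHz}.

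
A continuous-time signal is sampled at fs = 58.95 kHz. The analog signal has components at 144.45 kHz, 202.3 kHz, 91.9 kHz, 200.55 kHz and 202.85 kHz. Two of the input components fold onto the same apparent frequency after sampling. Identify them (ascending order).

91.9 kHz, 202.85 kHz

fs/2 = 29.475 kHz.
144.45 kHz mod fs = 26.55 kHz.
26.55 kHz ≤ fs/2 = 29.475 kHz, appears at 26.55 kHz.
202.3 kHz mod fs = 25.45 kHz.
25.45 kHz ≤ fs/2 = 29.475 kHz, appears at 25.45 kHz.
91.9 kHz mod fs = 32.95 kHz.
32.95 kHz > fs/2 = 29.475 kHz, folds to fs − 32.95 kHz = 26 kHz.
200.55 kHz mod fs = 23.7 kHz.
23.7 kHz ≤ fs/2 = 29.475 kHz, appears at 23.7 kHz.
202.85 kHz mod fs = 26 kHz.
26 kHz ≤ fs/2 = 29.475 kHz, appears at 26 kHz.
91.9 kHz and 202.85 kHz both map to 26 kHz.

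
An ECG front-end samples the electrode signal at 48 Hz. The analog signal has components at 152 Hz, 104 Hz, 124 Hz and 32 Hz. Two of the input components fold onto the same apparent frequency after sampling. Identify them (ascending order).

fs/2 = 24 Hz.
152 Hz mod fs = 8 Hz.
8 Hz ≤ fs/2 = 24 Hz, appears at 8 Hz.
104 Hz mod fs = 8 Hz.
8 Hz ≤ fs/2 = 24 Hz, appears at 8 Hz.
124 Hz mod fs = 28 Hz.
28 Hz > fs/2 = 24 Hz, folds to fs − 28 Hz = 20 Hz.
32 Hz > fs/2 = 24 Hz, folds to fs − 32 Hz = 16 Hz.
104 Hz and 152 Hz both map to 8 Hz.

104 Hz, 152 Hz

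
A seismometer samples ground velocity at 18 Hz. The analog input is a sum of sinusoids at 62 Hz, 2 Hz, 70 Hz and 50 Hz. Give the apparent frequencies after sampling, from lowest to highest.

2 Hz, 4 Hz, 8 Hz

fs/2 = 9 Hz.
62 Hz mod fs = 8 Hz.
8 Hz ≤ fs/2 = 9 Hz, appears at 8 Hz.
2 Hz ≤ fs/2 = 9 Hz, passes unchanged.
70 Hz mod fs = 16 Hz.
16 Hz > fs/2 = 9 Hz, folds to fs − 16 Hz = 2 Hz.
50 Hz mod fs = 14 Hz.
14 Hz > fs/2 = 9 Hz, folds to fs − 14 Hz = 4 Hz.
Distinct values: {2 Hz, 4 Hz, 8 Hz}.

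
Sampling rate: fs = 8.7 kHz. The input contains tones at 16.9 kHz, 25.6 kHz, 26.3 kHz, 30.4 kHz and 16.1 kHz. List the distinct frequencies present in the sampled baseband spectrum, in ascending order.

0.2 kHz, 0.5 kHz, 1.3 kHz, 4.3 kHz

fs/2 = 4.35 kHz.
16.9 kHz mod fs = 8.2 kHz.
8.2 kHz > fs/2 = 4.35 kHz, folds to fs − 8.2 kHz = 0.5 kHz.
25.6 kHz mod fs = 8.2 kHz.
8.2 kHz > fs/2 = 4.35 kHz, folds to fs − 8.2 kHz = 0.5 kHz.
26.3 kHz mod fs = 0.2 kHz.
0.2 kHz ≤ fs/2 = 4.35 kHz, appears at 0.2 kHz.
30.4 kHz mod fs = 4.3 kHz.
4.3 kHz ≤ fs/2 = 4.35 kHz, appears at 4.3 kHz.
16.1 kHz mod fs = 7.4 kHz.
7.4 kHz > fs/2 = 4.35 kHz, folds to fs − 7.4 kHz = 1.3 kHz.
Distinct values: {0.2 kHz, 0.5 kHz, 1.3 kHz, 4.3 kHz}.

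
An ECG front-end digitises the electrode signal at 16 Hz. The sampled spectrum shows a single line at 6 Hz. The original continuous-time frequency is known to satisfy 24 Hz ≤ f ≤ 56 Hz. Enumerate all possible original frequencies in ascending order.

Frequencies that alias to 6 Hz are k·fs ± 6 Hz for integer k ≥ 0.
k=0: 6 Hz.
k=1: 10 Hz, 22 Hz.
k=2: 26 Hz, 38 Hz.
k=3: 42 Hz, 54 Hz.
k=4: 58 Hz, 70 Hz.
Within [24 Hz, 56 Hz]: 26 Hz, 38 Hz, 42 Hz, 54 Hz.

26 Hz, 38 Hz, 42 Hz, 54 Hz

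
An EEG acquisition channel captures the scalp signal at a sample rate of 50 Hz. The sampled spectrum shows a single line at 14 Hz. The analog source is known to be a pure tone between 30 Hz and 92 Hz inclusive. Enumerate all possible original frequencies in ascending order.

36 Hz, 64 Hz, 86 Hz

Frequencies that alias to 14 Hz are k·fs ± 14 Hz for integer k ≥ 0.
k=0: 14 Hz.
k=1: 36 Hz, 64 Hz.
k=2: 86 Hz, 114 Hz.
k=3: 136 Hz, 164 Hz.
Within [30 Hz, 92 Hz]: 36 Hz, 64 Hz, 86 Hz.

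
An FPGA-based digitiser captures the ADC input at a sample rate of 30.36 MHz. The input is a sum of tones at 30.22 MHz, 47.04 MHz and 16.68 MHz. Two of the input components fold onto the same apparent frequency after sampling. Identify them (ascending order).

fs/2 = 15.18 MHz.
30.22 MHz > fs/2 = 15.18 MHz, folds to fs − 30.22 MHz = 0.14 MHz.
47.04 MHz mod fs = 16.68 MHz.
16.68 MHz > fs/2 = 15.18 MHz, folds to fs − 16.68 MHz = 13.68 MHz.
16.68 MHz > fs/2 = 15.18 MHz, folds to fs − 16.68 MHz = 13.68 MHz.
16.68 MHz and 47.04 MHz both map to 13.68 MHz.

16.68 MHz, 47.04 MHz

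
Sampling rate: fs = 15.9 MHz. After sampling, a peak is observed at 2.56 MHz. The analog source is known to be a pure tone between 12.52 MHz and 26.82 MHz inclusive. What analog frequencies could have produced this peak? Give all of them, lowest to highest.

13.34 MHz, 18.46 MHz

Frequencies that alias to 2.56 MHz are k·fs ± 2.56 MHz for integer k ≥ 0.
k=0: 2.56 MHz.
k=1: 13.34 MHz, 18.46 MHz.
k=2: 29.24 MHz, 34.36 MHz.
Within [12.52 MHz, 26.82 MHz]: 13.34 MHz, 18.46 MHz.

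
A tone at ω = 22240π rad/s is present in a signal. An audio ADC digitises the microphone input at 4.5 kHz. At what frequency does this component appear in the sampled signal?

ω = 22240π rad/s → f = ω/(2π) = 11120 Hz = 11.12 kHz.
11.12 kHz mod fs = 2.12 kHz.
2.12 kHz ≤ fs/2 = 2.25 kHz, appears at 2.12 kHz.

2.12 kHz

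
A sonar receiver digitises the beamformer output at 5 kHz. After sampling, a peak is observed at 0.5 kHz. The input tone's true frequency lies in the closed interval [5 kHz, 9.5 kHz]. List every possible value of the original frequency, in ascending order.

Frequencies that alias to 0.5 kHz are k·fs ± 0.5 kHz for integer k ≥ 0.
k=0: 0.5 kHz.
k=1: 4.5 kHz, 5.5 kHz.
k=2: 9.5 kHz, 10.5 kHz.
k=3: 14.5 kHz, 15.5 kHz.
Within [5 kHz, 9.5 kHz]: 5.5 kHz, 9.5 kHz.

5.5 kHz, 9.5 kHz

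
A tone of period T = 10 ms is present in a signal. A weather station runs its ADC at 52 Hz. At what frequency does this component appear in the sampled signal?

4 Hz

T = 10 ms → f = 1/T = 100 Hz.
100 Hz mod fs = 48 Hz.
48 Hz > fs/2 = 26 Hz, folds to fs − 48 Hz = 4 Hz.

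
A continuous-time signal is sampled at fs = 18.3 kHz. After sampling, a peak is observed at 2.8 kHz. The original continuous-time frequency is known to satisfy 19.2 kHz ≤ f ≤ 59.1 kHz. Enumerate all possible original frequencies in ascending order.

Frequencies that alias to 2.8 kHz are k·fs ± 2.8 kHz for integer k ≥ 0.
k=0: 2.8 kHz.
k=1: 15.5 kHz, 21.1 kHz.
k=2: 33.8 kHz, 39.4 kHz.
k=3: 52.1 kHz, 57.7 kHz.
k=4: 70.4 kHz, 76 kHz.
Within [19.2 kHz, 59.1 kHz]: 21.1 kHz, 33.8 kHz, 39.4 kHz, 52.1 kHz, 57.7 kHz.

21.1 kHz, 33.8 kHz, 39.4 kHz, 52.1 kHz, 57.7 kHz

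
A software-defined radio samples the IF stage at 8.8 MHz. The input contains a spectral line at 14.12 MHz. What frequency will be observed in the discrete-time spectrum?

3.48 MHz

14.12 MHz mod fs = 5.32 MHz.
5.32 MHz > fs/2 = 4.4 MHz, folds to fs − 5.32 MHz = 3.48 MHz.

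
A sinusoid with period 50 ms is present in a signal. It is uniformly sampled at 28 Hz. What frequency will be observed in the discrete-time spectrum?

8 Hz

T = 50 ms → f = 1/T = 20 Hz.
20 Hz > fs/2 = 14 Hz, folds to fs − 20 Hz = 8 Hz.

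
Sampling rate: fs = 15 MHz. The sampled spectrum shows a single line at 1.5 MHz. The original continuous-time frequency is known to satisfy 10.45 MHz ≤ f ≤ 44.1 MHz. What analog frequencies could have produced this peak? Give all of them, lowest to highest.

13.5 MHz, 16.5 MHz, 28.5 MHz, 31.5 MHz, 43.5 MHz

Frequencies that alias to 1.5 MHz are k·fs ± 1.5 MHz for integer k ≥ 0.
k=0: 1.5 MHz.
k=1: 13.5 MHz, 16.5 MHz.
k=2: 28.5 MHz, 31.5 MHz.
k=3: 43.5 MHz, 46.5 MHz.
k=4: 58.5 MHz, 61.5 MHz.
Within [10.45 MHz, 44.1 MHz]: 13.5 MHz, 16.5 MHz, 28.5 MHz, 31.5 MHz, 43.5 MHz.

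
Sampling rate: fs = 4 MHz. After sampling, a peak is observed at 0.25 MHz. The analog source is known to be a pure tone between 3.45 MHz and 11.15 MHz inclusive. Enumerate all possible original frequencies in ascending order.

Frequencies that alias to 0.25 MHz are k·fs ± 0.25 MHz for integer k ≥ 0.
k=0: 0.25 MHz.
k=1: 3.75 MHz, 4.25 MHz.
k=2: 7.75 MHz, 8.25 MHz.
k=3: 11.75 MHz, 12.25 MHz.
Within [3.45 MHz, 11.15 MHz]: 3.75 MHz, 4.25 MHz, 7.75 MHz, 8.25 MHz.

3.75 MHz, 4.25 MHz, 7.75 MHz, 8.25 MHz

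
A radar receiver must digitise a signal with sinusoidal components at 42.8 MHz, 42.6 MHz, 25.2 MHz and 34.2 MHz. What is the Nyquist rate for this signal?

85.6 MHz

Highest-frequency component: 42.8 MHz.
Nyquist rate = 2 × 42.8 MHz = 85.6 MHz.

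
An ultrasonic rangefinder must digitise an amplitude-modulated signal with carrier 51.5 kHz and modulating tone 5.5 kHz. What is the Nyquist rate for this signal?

114 kHz

AM sidebands sit at fc ± fm = 46 kHz and 57 kHz.
Highest-frequency component: 57 kHz.
Nyquist rate = 2 × 57 kHz = 114 kHz.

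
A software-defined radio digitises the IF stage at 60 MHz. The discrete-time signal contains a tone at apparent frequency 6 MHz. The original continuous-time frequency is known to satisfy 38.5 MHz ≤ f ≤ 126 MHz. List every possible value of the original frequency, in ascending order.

54 MHz, 66 MHz, 114 MHz, 126 MHz

Frequencies that alias to 6 MHz are k·fs ± 6 MHz for integer k ≥ 0.
k=0: 6 MHz.
k=1: 54 MHz, 66 MHz.
k=2: 114 MHz, 126 MHz.
k=3: 174 MHz, 186 MHz.
Within [38.5 MHz, 126 MHz]: 54 MHz, 66 MHz, 114 MHz, 126 MHz.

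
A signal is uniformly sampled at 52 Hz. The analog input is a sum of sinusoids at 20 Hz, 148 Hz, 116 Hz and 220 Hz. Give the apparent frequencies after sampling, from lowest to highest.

8 Hz, 12 Hz, 20 Hz

fs/2 = 26 Hz.
20 Hz ≤ fs/2 = 26 Hz, passes unchanged.
148 Hz mod fs = 44 Hz.
44 Hz > fs/2 = 26 Hz, folds to fs − 44 Hz = 8 Hz.
116 Hz mod fs = 12 Hz.
12 Hz ≤ fs/2 = 26 Hz, appears at 12 Hz.
220 Hz mod fs = 12 Hz.
12 Hz ≤ fs/2 = 26 Hz, appears at 12 Hz.
Distinct values: {8 Hz, 12 Hz, 20 Hz}.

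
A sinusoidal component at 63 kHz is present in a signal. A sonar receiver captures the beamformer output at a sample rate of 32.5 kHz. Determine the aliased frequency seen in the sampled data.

63 kHz mod fs = 30.5 kHz.
30.5 kHz > fs/2 = 16.25 kHz, folds to fs − 30.5 kHz = 2 kHz.

2 kHz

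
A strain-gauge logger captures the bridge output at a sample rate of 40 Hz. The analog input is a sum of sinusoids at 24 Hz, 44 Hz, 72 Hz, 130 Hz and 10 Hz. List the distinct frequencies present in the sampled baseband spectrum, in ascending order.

4 Hz, 8 Hz, 10 Hz, 16 Hz

fs/2 = 20 Hz.
24 Hz > fs/2 = 20 Hz, folds to fs − 24 Hz = 16 Hz.
44 Hz mod fs = 4 Hz.
4 Hz ≤ fs/2 = 20 Hz, appears at 4 Hz.
72 Hz mod fs = 32 Hz.
32 Hz > fs/2 = 20 Hz, folds to fs − 32 Hz = 8 Hz.
130 Hz mod fs = 10 Hz.
10 Hz ≤ fs/2 = 20 Hz, appears at 10 Hz.
10 Hz ≤ fs/2 = 20 Hz, passes unchanged.
Distinct values: {4 Hz, 8 Hz, 10 Hz, 16 Hz}.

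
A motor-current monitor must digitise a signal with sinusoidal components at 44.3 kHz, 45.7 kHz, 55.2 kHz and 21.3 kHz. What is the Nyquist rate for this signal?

110.4 kHz

Highest-frequency component: 55.2 kHz.
Nyquist rate = 2 × 55.2 kHz = 110.4 kHz.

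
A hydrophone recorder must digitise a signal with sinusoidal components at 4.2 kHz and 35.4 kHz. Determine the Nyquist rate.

Highest-frequency component: 35.4 kHz.
Nyquist rate = 2 × 35.4 kHz = 70.8 kHz.

70.8 kHz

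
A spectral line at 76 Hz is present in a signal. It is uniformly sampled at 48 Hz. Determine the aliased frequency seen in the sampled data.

20 Hz

76 Hz mod fs = 28 Hz.
28 Hz > fs/2 = 24 Hz, folds to fs − 28 Hz = 20 Hz.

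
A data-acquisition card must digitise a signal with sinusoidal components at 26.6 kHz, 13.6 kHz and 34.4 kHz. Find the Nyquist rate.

68.8 kHz

Highest-frequency component: 34.4 kHz.
Nyquist rate = 2 × 34.4 kHz = 68.8 kHz.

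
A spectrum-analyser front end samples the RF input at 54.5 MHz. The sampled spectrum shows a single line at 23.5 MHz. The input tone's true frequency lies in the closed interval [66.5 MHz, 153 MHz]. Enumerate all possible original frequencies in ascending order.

Frequencies that alias to 23.5 MHz are k·fs ± 23.5 MHz for integer k ≥ 0.
k=0: 23.5 MHz.
k=1: 31 MHz, 78 MHz.
k=2: 85.5 MHz, 132.5 MHz.
k=3: 140 MHz, 187 MHz.
k=4: 194.5 MHz, 241.5 MHz.
Within [66.5 MHz, 153 MHz]: 78 MHz, 85.5 MHz, 132.5 MHz, 140 MHz.

78 MHz, 85.5 MHz, 132.5 MHz, 140 MHz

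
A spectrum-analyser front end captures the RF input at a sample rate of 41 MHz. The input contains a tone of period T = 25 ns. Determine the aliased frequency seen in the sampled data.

1 MHz

T = 25 ns → f = 1/T = 40 MHz.
40 MHz > fs/2 = 20.5 MHz, folds to fs − 40 MHz = 1 MHz.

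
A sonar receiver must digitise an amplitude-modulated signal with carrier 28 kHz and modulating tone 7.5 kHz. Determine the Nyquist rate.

71 kHz

AM sidebands sit at fc ± fm = 20.5 kHz and 35.5 kHz.
Highest-frequency component: 35.5 kHz.
Nyquist rate = 2 × 35.5 kHz = 71 kHz.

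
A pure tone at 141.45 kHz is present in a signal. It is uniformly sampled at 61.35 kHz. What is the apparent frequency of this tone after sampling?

18.75 kHz

141.45 kHz mod fs = 18.75 kHz.
18.75 kHz ≤ fs/2 = 30.675 kHz, appears at 18.75 kHz.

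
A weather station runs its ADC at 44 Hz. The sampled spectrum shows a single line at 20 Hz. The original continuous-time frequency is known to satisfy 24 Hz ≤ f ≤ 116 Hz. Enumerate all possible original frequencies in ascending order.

Frequencies that alias to 20 Hz are k·fs ± 20 Hz for integer k ≥ 0.
k=0: 20 Hz.
k=1: 24 Hz, 64 Hz.
k=2: 68 Hz, 108 Hz.
k=3: 112 Hz, 152 Hz.
k=4: 156 Hz, 196 Hz.
Within [24 Hz, 116 Hz]: 24 Hz, 64 Hz, 68 Hz, 108 Hz, 112 Hz.

24 Hz, 64 Hz, 68 Hz, 108 Hz, 112 Hz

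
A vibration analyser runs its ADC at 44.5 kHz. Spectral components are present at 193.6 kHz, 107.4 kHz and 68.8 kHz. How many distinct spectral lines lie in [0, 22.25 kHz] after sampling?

fs/2 = 22.25 kHz.
193.6 kHz mod fs = 15.6 kHz.
15.6 kHz ≤ fs/2 = 22.25 kHz, appears at 15.6 kHz.
107.4 kHz mod fs = 18.4 kHz.
18.4 kHz ≤ fs/2 = 22.25 kHz, appears at 18.4 kHz.
68.8 kHz mod fs = 24.3 kHz.
24.3 kHz > fs/2 = 22.25 kHz, folds to fs − 24.3 kHz = 20.2 kHz.
Distinct values: {15.6 kHz, 18.4 kHz, 20.2 kHz} → 3.

3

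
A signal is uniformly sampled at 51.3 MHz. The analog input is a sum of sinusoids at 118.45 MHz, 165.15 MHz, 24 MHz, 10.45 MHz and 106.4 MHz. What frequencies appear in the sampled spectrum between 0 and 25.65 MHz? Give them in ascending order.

fs/2 = 25.65 MHz.
118.45 MHz mod fs = 15.85 MHz.
15.85 MHz ≤ fs/2 = 25.65 MHz, appears at 15.85 MHz.
165.15 MHz mod fs = 11.25 MHz.
11.25 MHz ≤ fs/2 = 25.65 MHz, appears at 11.25 MHz.
24 MHz ≤ fs/2 = 25.65 MHz, passes unchanged.
10.45 MHz ≤ fs/2 = 25.65 MHz, passes unchanged.
106.4 MHz mod fs = 3.8 MHz.
3.8 MHz ≤ fs/2 = 25.65 MHz, appears at 3.8 MHz.
Distinct values: {3.8 MHz, 10.45 MHz, 11.25 MHz, 15.85 MHz, 24 MHz}.

3.8 MHz, 10.45 MHz, 11.25 MHz, 15.85 MHz, 24 MHz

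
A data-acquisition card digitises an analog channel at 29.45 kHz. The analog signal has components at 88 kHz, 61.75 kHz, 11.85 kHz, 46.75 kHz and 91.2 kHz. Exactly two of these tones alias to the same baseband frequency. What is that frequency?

fs/2 = 14.725 kHz.
88 kHz mod fs = 29.1 kHz.
29.1 kHz > fs/2 = 14.725 kHz, folds to fs − 29.1 kHz = 0.35 kHz.
61.75 kHz mod fs = 2.85 kHz.
2.85 kHz ≤ fs/2 = 14.725 kHz, appears at 2.85 kHz.
11.85 kHz ≤ fs/2 = 14.725 kHz, passes unchanged.
46.75 kHz mod fs = 17.3 kHz.
17.3 kHz > fs/2 = 14.725 kHz, folds to fs − 17.3 kHz = 12.15 kHz.
91.2 kHz mod fs = 2.85 kHz.
2.85 kHz ≤ fs/2 = 14.725 kHz, appears at 2.85 kHz.
61.75 kHz and 91.2 kHz both map to 2.85 kHz.

2.85 kHz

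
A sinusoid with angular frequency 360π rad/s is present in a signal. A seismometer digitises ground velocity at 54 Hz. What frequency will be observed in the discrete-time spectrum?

ω = 360π rad/s → f = ω/(2π) = 180 Hz.
180 Hz mod fs = 18 Hz.
18 Hz ≤ fs/2 = 27 Hz, appears at 18 Hz.

18 Hz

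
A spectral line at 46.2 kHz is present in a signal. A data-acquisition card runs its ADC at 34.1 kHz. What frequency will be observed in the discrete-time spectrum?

12.1 kHz

46.2 kHz mod fs = 12.1 kHz.
12.1 kHz ≤ fs/2 = 17.05 kHz, appears at 12.1 kHz.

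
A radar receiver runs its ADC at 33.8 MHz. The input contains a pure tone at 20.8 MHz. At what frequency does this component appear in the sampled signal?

20.8 MHz > fs/2 = 16.9 MHz, folds to fs − 20.8 MHz = 13 MHz.

13 MHz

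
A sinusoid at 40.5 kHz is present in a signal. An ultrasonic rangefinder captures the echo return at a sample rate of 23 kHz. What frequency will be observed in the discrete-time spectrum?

5.5 kHz

40.5 kHz mod fs = 17.5 kHz.
17.5 kHz > fs/2 = 11.5 kHz, folds to fs − 17.5 kHz = 5.5 kHz.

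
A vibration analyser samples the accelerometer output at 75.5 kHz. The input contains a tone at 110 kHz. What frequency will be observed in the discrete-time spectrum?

34.5 kHz

110 kHz mod fs = 34.5 kHz.
34.5 kHz ≤ fs/2 = 37.75 kHz, appears at 34.5 kHz.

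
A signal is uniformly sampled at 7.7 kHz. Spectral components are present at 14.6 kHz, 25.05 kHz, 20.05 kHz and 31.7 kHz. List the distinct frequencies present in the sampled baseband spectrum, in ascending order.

0.8 kHz, 0.9 kHz, 1.95 kHz, 3.05 kHz

fs/2 = 3.85 kHz.
14.6 kHz mod fs = 6.9 kHz.
6.9 kHz > fs/2 = 3.85 kHz, folds to fs − 6.9 kHz = 0.8 kHz.
25.05 kHz mod fs = 1.95 kHz.
1.95 kHz ≤ fs/2 = 3.85 kHz, appears at 1.95 kHz.
20.05 kHz mod fs = 4.65 kHz.
4.65 kHz > fs/2 = 3.85 kHz, folds to fs − 4.65 kHz = 3.05 kHz.
31.7 kHz mod fs = 0.9 kHz.
0.9 kHz ≤ fs/2 = 3.85 kHz, appears at 0.9 kHz.
Distinct values: {0.8 kHz, 0.9 kHz, 1.95 kHz, 3.05 kHz}.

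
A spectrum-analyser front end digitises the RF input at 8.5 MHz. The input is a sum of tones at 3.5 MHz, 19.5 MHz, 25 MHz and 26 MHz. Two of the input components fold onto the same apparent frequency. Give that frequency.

fs/2 = 4.25 MHz.
3.5 MHz ≤ fs/2 = 4.25 MHz, passes unchanged.
19.5 MHz mod fs = 2.5 MHz.
2.5 MHz ≤ fs/2 = 4.25 MHz, appears at 2.5 MHz.
25 MHz mod fs = 8 MHz.
8 MHz > fs/2 = 4.25 MHz, folds to fs − 8 MHz = 0.5 MHz.
26 MHz mod fs = 0.5 MHz.
0.5 MHz ≤ fs/2 = 4.25 MHz, appears at 0.5 MHz.
25 MHz and 26 MHz both map to 0.5 MHz.

0.5 MHz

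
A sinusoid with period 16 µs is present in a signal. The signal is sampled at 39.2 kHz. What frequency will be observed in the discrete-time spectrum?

T = 16 µs → f = 1/T = 62.5 kHz.
62.5 kHz mod fs = 23.3 kHz.
23.3 kHz > fs/2 = 19.6 kHz, folds to fs − 23.3 kHz = 15.9 kHz.

15.9 kHz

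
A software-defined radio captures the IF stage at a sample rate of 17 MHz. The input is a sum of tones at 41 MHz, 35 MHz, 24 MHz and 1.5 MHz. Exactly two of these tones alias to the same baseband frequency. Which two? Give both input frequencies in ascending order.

fs/2 = 8.5 MHz.
41 MHz mod fs = 7 MHz.
7 MHz ≤ fs/2 = 8.5 MHz, appears at 7 MHz.
35 MHz mod fs = 1 MHz.
1 MHz ≤ fs/2 = 8.5 MHz, appears at 1 MHz.
24 MHz mod fs = 7 MHz.
7 MHz ≤ fs/2 = 8.5 MHz, appears at 7 MHz.
1.5 MHz ≤ fs/2 = 8.5 MHz, passes unchanged.
24 MHz and 41 MHz both map to 7 MHz.

24 MHz, 41 MHz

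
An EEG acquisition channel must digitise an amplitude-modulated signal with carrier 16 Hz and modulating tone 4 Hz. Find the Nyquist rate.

40 Hz

AM sidebands sit at fc ± fm = 12 Hz and 20 Hz.
Highest-frequency component: 20 Hz.
Nyquist rate = 2 × 20 Hz = 40 Hz.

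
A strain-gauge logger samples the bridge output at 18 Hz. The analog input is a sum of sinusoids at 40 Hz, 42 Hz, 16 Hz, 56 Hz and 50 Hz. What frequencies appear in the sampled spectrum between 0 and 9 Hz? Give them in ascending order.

fs/2 = 9 Hz.
40 Hz mod fs = 4 Hz.
4 Hz ≤ fs/2 = 9 Hz, appears at 4 Hz.
42 Hz mod fs = 6 Hz.
6 Hz ≤ fs/2 = 9 Hz, appears at 6 Hz.
16 Hz > fs/2 = 9 Hz, folds to fs − 16 Hz = 2 Hz.
56 Hz mod fs = 2 Hz.
2 Hz ≤ fs/2 = 9 Hz, appears at 2 Hz.
50 Hz mod fs = 14 Hz.
14 Hz > fs/2 = 9 Hz, folds to fs − 14 Hz = 4 Hz.
Distinct values: {2 Hz, 4 Hz, 6 Hz}.

2 Hz, 4 Hz, 6 Hz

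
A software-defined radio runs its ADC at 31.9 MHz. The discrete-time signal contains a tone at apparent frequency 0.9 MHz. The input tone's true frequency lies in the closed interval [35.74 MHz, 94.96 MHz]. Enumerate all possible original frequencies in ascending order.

Frequencies that alias to 0.9 MHz are k·fs ± 0.9 MHz for integer k ≥ 0.
k=0: 0.9 MHz.
k=1: 31 MHz, 32.8 MHz.
k=2: 62.9 MHz, 64.7 MHz.
k=3: 94.8 MHz, 96.6 MHz.
k=4: 126.7 MHz, 128.5 MHz.
Within [35.74 MHz, 94.96 MHz]: 62.9 MHz, 64.7 MHz, 94.8 MHz.

62.9 MHz, 64.7 MHz, 94.8 MHz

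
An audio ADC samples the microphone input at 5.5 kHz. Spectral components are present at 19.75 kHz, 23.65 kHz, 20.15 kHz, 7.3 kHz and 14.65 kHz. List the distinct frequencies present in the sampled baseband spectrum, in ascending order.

fs/2 = 2.75 kHz.
19.75 kHz mod fs = 3.25 kHz.
3.25 kHz > fs/2 = 2.75 kHz, folds to fs − 3.25 kHz = 2.25 kHz.
23.65 kHz mod fs = 1.65 kHz.
1.65 kHz ≤ fs/2 = 2.75 kHz, appears at 1.65 kHz.
20.15 kHz mod fs = 3.65 kHz.
3.65 kHz > fs/2 = 2.75 kHz, folds to fs − 3.65 kHz = 1.85 kHz.
7.3 kHz mod fs = 1.8 kHz.
1.8 kHz ≤ fs/2 = 2.75 kHz, appears at 1.8 kHz.
14.65 kHz mod fs = 3.65 kHz.
3.65 kHz > fs/2 = 2.75 kHz, folds to fs − 3.65 kHz = 1.85 kHz.
Distinct values: {1.65 kHz, 1.8 kHz, 1.85 kHz, 2.25 kHz}.

1.65 kHz, 1.8 kHz, 1.85 kHz, 2.25 kHz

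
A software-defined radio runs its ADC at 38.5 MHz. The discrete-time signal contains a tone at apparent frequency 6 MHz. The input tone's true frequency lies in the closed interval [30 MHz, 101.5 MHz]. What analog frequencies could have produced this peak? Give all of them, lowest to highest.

32.5 MHz, 44.5 MHz, 71 MHz, 83 MHz

Frequencies that alias to 6 MHz are k·fs ± 6 MHz for integer k ≥ 0.
k=0: 6 MHz.
k=1: 32.5 MHz, 44.5 MHz.
k=2: 71 MHz, 83 MHz.
k=3: 109.5 MHz, 121.5 MHz.
Within [30 MHz, 101.5 MHz]: 32.5 MHz, 44.5 MHz, 71 MHz, 83 MHz.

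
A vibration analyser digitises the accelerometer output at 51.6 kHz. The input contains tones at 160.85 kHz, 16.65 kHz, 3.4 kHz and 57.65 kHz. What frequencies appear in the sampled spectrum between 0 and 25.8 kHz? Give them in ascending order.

3.4 kHz, 6.05 kHz, 16.65 kHz

fs/2 = 25.8 kHz.
160.85 kHz mod fs = 6.05 kHz.
6.05 kHz ≤ fs/2 = 25.8 kHz, appears at 6.05 kHz.
16.65 kHz ≤ fs/2 = 25.8 kHz, passes unchanged.
3.4 kHz ≤ fs/2 = 25.8 kHz, passes unchanged.
57.65 kHz mod fs = 6.05 kHz.
6.05 kHz ≤ fs/2 = 25.8 kHz, appears at 6.05 kHz.
Distinct values: {3.4 kHz, 6.05 kHz, 16.65 kHz}.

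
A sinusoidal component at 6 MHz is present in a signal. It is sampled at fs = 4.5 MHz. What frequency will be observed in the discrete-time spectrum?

6 MHz mod fs = 1.5 MHz.
1.5 MHz ≤ fs/2 = 2.25 MHz, appears at 1.5 MHz.

1.5 MHz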